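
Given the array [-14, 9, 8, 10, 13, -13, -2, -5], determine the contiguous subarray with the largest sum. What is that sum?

Using Kadane's algorithm on [-14, 9, 8, 10, 13, -13, -2, -5]:

Scanning through the array:
Position 1 (value 9): max_ending_here = 9, max_so_far = 9
Position 2 (value 8): max_ending_here = 17, max_so_far = 17
Position 3 (value 10): max_ending_here = 27, max_so_far = 27
Position 4 (value 13): max_ending_here = 40, max_so_far = 40
Position 5 (value -13): max_ending_here = 27, max_so_far = 40
Position 6 (value -2): max_ending_here = 25, max_so_far = 40
Position 7 (value -5): max_ending_here = 20, max_so_far = 40

Maximum subarray: [9, 8, 10, 13]
Maximum sum: 40

The maximum subarray is [9, 8, 10, 13] with sum 40. This subarray runs from index 1 to index 4.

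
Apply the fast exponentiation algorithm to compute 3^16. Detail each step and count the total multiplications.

Computing 3^16 by squaring (build up from 3^1; each line after the first costs one multiplication):

3^1 = 3
3^2 = (3^1)^2 = 3^2 = 9
3^4 = (3^2)^2 = 9^2 = 81
3^8 = (3^4)^2 = 81^2 = 6561
3^16 = (3^8)^2 = 6561^2 = 43046721

Result: 43046721
Multiplications needed: 4 (4 lines after 3^1)

3^16 = 43046721. Using exponentiation by squaring, this requires 4 multiplications. The key idea: if the exponent is even, square the half-power; if odd, multiply by the base once.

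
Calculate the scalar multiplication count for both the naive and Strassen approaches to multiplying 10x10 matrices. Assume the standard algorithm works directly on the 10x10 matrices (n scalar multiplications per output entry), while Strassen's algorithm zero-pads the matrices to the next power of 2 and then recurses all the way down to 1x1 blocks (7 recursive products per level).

Matrix multiplication for 10x10 matrices:

Strassen's algorithm requires power-of-2 dimensions. Pad 10x10 to 16x16 (next power of 2).

Standard algorithm: 10^3 = 1000 multiplications
Strassen's algorithm: 7^(log2(16)) = 7^4 = 2401 multiplications
Difference: 1000 - 2401 = -1401 (Strassen uses MORE here due to padding overhead — for small or just-over-power-of-2 n, padding can outweigh the per-level savings)

Standard: 1000 multiplications (10^3). Strassen: 2401 multiplications (7^4, after padding to 16x16). Strassen reduces 8 recursive multiplications to 7 at each level.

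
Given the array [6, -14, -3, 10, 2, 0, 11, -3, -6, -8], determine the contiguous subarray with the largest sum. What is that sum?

Using Kadane's algorithm on [6, -14, -3, 10, 2, 0, 11, -3, -6, -8]:

Scanning through the array:
Position 1 (value -14): max_ending_here = -8, max_so_far = 6
Position 2 (value -3): max_ending_here = -3, max_so_far = 6
Position 3 (value 10): max_ending_here = 10, max_so_far = 10
Position 4 (value 2): max_ending_here = 12, max_so_far = 12
Position 5 (value 0): max_ending_here = 12, max_so_far = 12
Position 6 (value 11): max_ending_here = 23, max_so_far = 23
Position 7 (value -3): max_ending_here = 20, max_so_far = 23
Position 8 (value -6): max_ending_here = 14, max_so_far = 23
Position 9 (value -8): max_ending_here = 6, max_so_far = 23

Maximum subarray: [10, 2, 0, 11]
Maximum sum: 23

The maximum subarray is [10, 2, 0, 11] with sum 23. This subarray runs from index 3 to index 6.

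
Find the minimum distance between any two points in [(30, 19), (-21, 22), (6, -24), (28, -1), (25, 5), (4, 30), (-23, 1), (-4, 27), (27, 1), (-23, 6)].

Computing all pairwise distances among 10 points:

d((30, 19), (-21, 22)) = 51.0882
d((30, 19), (6, -24)) = 49.2443
d((30, 19), (28, -1)) = 20.0998
d((30, 19), (25, 5)) = 14.8661
d((30, 19), (4, 30)) = 28.2312
d((30, 19), (-23, 1)) = 55.9732
d((30, 19), (-4, 27)) = 34.9285
d((30, 19), (27, 1)) = 18.2483
d((30, 19), (-23, 6)) = 54.5711
d((-21, 22), (6, -24)) = 53.3385
d((-21, 22), (28, -1)) = 54.1295
d((-21, 22), (25, 5)) = 49.0408
d((-21, 22), (4, 30)) = 26.2488
d((-21, 22), (-23, 1)) = 21.095
d((-21, 22), (-4, 27)) = 17.72
d((-21, 22), (27, 1)) = 52.3927
d((-21, 22), (-23, 6)) = 16.1245
d((6, -24), (28, -1)) = 31.8277
d((6, -24), (25, 5)) = 34.6699
d((6, -24), (4, 30)) = 54.037
d((6, -24), (-23, 1)) = 38.2884
d((6, -24), (-4, 27)) = 51.9711
d((6, -24), (27, 1)) = 32.6497
d((6, -24), (-23, 6)) = 41.7253
d((28, -1), (25, 5)) = 6.7082
d((28, -1), (4, 30)) = 39.2046
d((28, -1), (-23, 1)) = 51.0392
d((28, -1), (-4, 27)) = 42.5206
d((28, -1), (27, 1)) = 2.2361 <-- minimum
d((28, -1), (-23, 6)) = 51.4782
d((25, 5), (4, 30)) = 32.6497
d((25, 5), (-23, 1)) = 48.1664
d((25, 5), (-4, 27)) = 36.4005
d((25, 5), (27, 1)) = 4.4721
d((25, 5), (-23, 6)) = 48.0104
d((4, 30), (-23, 1)) = 39.6232
d((4, 30), (-4, 27)) = 8.544
d((4, 30), (27, 1)) = 37.0135
d((4, 30), (-23, 6)) = 36.1248
d((-23, 1), (-4, 27)) = 32.2025
d((-23, 1), (27, 1)) = 50.0
d((-23, 1), (-23, 6)) = 5.0
d((-4, 27), (27, 1)) = 40.4599
d((-4, 27), (-23, 6)) = 28.3196
d((27, 1), (-23, 6)) = 50.2494

Closest pair: (28, -1) and (27, 1) with distance 2.2361

The closest pair is (28, -1) and (27, 1) with Euclidean distance 2.2361. For 10 points, brute-force pairwise comparison is shown above. For large n, the divide-and-conquer algorithm (sort by x, recurse on halves, check the dividing strip) achieves O(n log n).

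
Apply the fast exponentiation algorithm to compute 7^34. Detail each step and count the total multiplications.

Computing 7^34 by squaring (build up from 7^1; each line after the first costs one multiplication):

7^1 = 7
7^2 = (7^1)^2 = 7^2 = 49
7^4 = (7^2)^2 = 49^2 = 2401
7^8 = (7^4)^2 = 2401^2 = 5764801
7^16 = (7^8)^2 = 5764801^2 = 33232930569601
7^17 = 7 * 7^16 = 7 * 33232930569601 = 232630513987207
7^34 = (7^17)^2 = 232630513987207^2 = 54116956037952111668959660849

Result: 54116956037952111668959660849
Multiplications needed: 6 (6 lines after 7^1)

7^34 = 54116956037952111668959660849. Using exponentiation by squaring, this requires 6 multiplications. The key idea: if the exponent is even, square the half-power; if odd, multiply by the base once.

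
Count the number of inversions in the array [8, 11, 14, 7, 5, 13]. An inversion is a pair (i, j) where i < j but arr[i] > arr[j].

Finding inversions in [8, 11, 14, 7, 5, 13]:

(0, 3): arr[0]=8 > arr[3]=7
(0, 4): arr[0]=8 > arr[4]=5
(1, 3): arr[1]=11 > arr[3]=7
(1, 4): arr[1]=11 > arr[4]=5
(2, 3): arr[2]=14 > arr[3]=7
(2, 4): arr[2]=14 > arr[4]=5
(2, 5): arr[2]=14 > arr[5]=13
(3, 4): arr[3]=7 > arr[4]=5

Total inversions: 8

The array has 8 inversion(s): (0,3), (0,4), (1,3), (1,4), (2,3), (2,4), (2,5), (3,4). Each pair (i,j) satisfies i < j and arr[i] > arr[j].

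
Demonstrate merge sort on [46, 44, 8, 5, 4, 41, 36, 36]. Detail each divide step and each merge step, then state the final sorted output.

Merge sort trace:

Split: [46, 44, 8, 5, 4, 41, 36, 36] -> [46, 44, 8, 5] and [4, 41, 36, 36]
  Split: [46, 44, 8, 5] -> [46, 44] and [8, 5]
    Split: [46, 44] -> [46] and [44]
    Merge: [46] + [44] -> [44, 46]
    Split: [8, 5] -> [8] and [5]
    Merge: [8] + [5] -> [5, 8]
  Merge: [44, 46] + [5, 8] -> [5, 8, 44, 46]
  Split: [4, 41, 36, 36] -> [4, 41] and [36, 36]
    Split: [4, 41] -> [4] and [41]
    Merge: [4] + [41] -> [4, 41]
    Split: [36, 36] -> [36] and [36]
    Merge: [36] + [36] -> [36, 36]
  Merge: [4, 41] + [36, 36] -> [4, 36, 36, 41]
Merge: [5, 8, 44, 46] + [4, 36, 36, 41] -> [4, 5, 8, 36, 36, 41, 44, 46]

Final sorted array: [4, 5, 8, 36, 36, 41, 44, 46]

The merge sort proceeds by recursively splitting the array and merging sorted halves.
After all merges, the sorted array is [4, 5, 8, 36, 36, 41, 44, 46].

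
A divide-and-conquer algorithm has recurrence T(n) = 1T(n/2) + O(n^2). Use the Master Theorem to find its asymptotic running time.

Master Theorem for T(n) = 1T(n/2) + O(n^2):

a = 1, b = 2, c = 2
log_b(a) = log_2(1) = 0.0000

Case 3: c = 2 > log_2(1) = 0.0000
T(n) = O(n^2) = O(n^2)

For T(n) = 1T(n/2) + O(n^2): log_2(1) = 0.0000. This is Case 3 of the Master Theorem (c > log_b(a), work dominated by root), giving O(n^2).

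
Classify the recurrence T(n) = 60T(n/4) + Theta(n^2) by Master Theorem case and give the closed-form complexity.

Master Theorem for T(n) = 60T(n/4) + O(n^2):

a = 60, b = 4, c = 2
log_b(a) = log_4(60) = 2.9534

Case 1: c = 2 < log_4(60) = 2.9534
T(n) = O(n^(log_4 60))

For T(n) = 60T(n/4) + O(n^2): log_4(60) = 2.9534. This is Case 1 of the Master Theorem (c < log_b(a), work dominated by leaves), giving O(n^(log_4 60)).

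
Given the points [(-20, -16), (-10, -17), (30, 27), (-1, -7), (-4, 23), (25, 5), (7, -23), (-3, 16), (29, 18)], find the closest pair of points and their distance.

Computing all pairwise distances among 9 points:

d((-20, -16), (-10, -17)) = 10.0499
d((-20, -16), (30, 27)) = 65.9469
d((-20, -16), (-1, -7)) = 21.0238
d((-20, -16), (-4, 23)) = 42.1545
d((-20, -16), (25, 5)) = 49.6588
d((-20, -16), (7, -23)) = 27.8927
d((-20, -16), (-3, 16)) = 36.2353
d((-20, -16), (29, 18)) = 59.6406
d((-10, -17), (30, 27)) = 59.4643
d((-10, -17), (-1, -7)) = 13.4536
d((-10, -17), (-4, 23)) = 40.4475
d((-10, -17), (25, 5)) = 41.3401
d((-10, -17), (7, -23)) = 18.0278
d((-10, -17), (-3, 16)) = 33.7343
d((-10, -17), (29, 18)) = 52.4023
d((30, 27), (-1, -7)) = 46.0109
d((30, 27), (-4, 23)) = 34.2345
d((30, 27), (25, 5)) = 22.561
d((30, 27), (7, -23)) = 55.0364
d((30, 27), (-3, 16)) = 34.7851
d((30, 27), (29, 18)) = 9.0554
d((-1, -7), (-4, 23)) = 30.1496
d((-1, -7), (25, 5)) = 28.6356
d((-1, -7), (7, -23)) = 17.8885
d((-1, -7), (-3, 16)) = 23.0868
d((-1, -7), (29, 18)) = 39.0512
d((-4, 23), (25, 5)) = 34.1321
d((-4, 23), (7, -23)) = 47.2969
d((-4, 23), (-3, 16)) = 7.0711 <-- minimum
d((-4, 23), (29, 18)) = 33.3766
d((25, 5), (7, -23)) = 33.2866
d((25, 5), (-3, 16)) = 30.0832
d((25, 5), (29, 18)) = 13.6015
d((7, -23), (-3, 16)) = 40.2616
d((7, -23), (29, 18)) = 46.5296
d((-3, 16), (29, 18)) = 32.0624

Closest pair: (-4, 23) and (-3, 16) with distance 7.0711

The closest pair is (-4, 23) and (-3, 16) with Euclidean distance 7.0711. For 9 points, brute-force pairwise comparison is shown above. For large n, the divide-and-conquer algorithm (sort by x, recurse on halves, check the dividing strip) achieves O(n log n).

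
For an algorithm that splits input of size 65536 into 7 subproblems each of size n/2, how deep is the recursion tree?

For divide and conquer with division factor 2:

Problem sizes at each level:
Level 0: 65536
Level 1: 32768
Level 2: 16384
Level 3: 8192
Level 4: 4096
Level 5: 2048
Level 6: 1024
Level 7: 512
Level 8: 256
Level 9: 128
Level 10: 64
Level 11: 32
Level 12: 16
Level 13: 8
Level 14: 4
Level 15: 2
Level 16: 1

The root is level 0 and the size-1 base case is level 16 (the tree spans levels 0 through 16, i.e. 17 levels counting the root), so the depth is the number of divisions: log_2(65536) = 16

The recursion tree depth is log_2(65536) = 16. At each level, the problem size is divided by 2, so it takes 16 divisions to reduce to a base case of size 1. The algorithm makes 7 recursive calls at each level.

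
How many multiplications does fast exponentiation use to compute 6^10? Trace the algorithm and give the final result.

Computing 6^10 by squaring (build up from 6^1; each line after the first costs one multiplication):

6^1 = 6
6^2 = (6^1)^2 = 6^2 = 36
6^4 = (6^2)^2 = 36^2 = 1296
6^5 = 6 * 6^4 = 6 * 1296 = 7776
6^10 = (6^5)^2 = 7776^2 = 60466176

Result: 60466176
Multiplications needed: 4 (4 lines after 6^1)

6^10 = 60466176. Using exponentiation by squaring, this requires 4 multiplications. The key idea: if the exponent is even, square the half-power; if odd, multiply by the base once.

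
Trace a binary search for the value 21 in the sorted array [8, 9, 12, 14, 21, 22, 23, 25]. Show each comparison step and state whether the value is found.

Binary search for 21 in [8, 9, 12, 14, 21, 22, 23, 25]:

lo=0, hi=7, mid=3, arr[mid]=14 -> 14 < 21, search right half
lo=4, hi=7, mid=5, arr[mid]=22 -> 22 > 21, search left half
lo=4, hi=4, mid=4, arr[mid]=21 -> Found target at index 4!

Binary search finds 21 at index 4 after 3 comparisons. The search repeatedly halves the search space by comparing with the middle element.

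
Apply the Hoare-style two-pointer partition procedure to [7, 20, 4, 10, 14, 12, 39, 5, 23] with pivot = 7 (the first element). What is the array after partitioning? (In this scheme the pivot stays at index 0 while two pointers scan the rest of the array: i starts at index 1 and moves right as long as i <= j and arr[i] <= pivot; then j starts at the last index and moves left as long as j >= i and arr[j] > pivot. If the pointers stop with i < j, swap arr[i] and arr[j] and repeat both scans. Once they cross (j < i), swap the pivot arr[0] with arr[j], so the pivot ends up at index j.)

Hoare-style two-pointer partition with pivot = 7:

Initial array: [7, 20, 4, 10, 14, 12, 39, 5, 23]

Pointers start at i = 1, j = 8.
i stops at index 1 (arr[1]=20 > 7), j stops at index 7 (arr[7]=5 <= 7): swap arr[1] and arr[7], array becomes [7, 5, 4, 10, 14, 12, 39, 20, 23]
i ends at 3, j ends at 2: the pointers have crossed (j < i), so scanning stops.

Swap pivot arr[0] with arr[2] to place pivot at position 2: [4, 5, 7, 10, 14, 12, 39, 20, 23]
Pivot position: 2

After partitioning with pivot 7, the array becomes [4, 5, 7, 10, 14, 12, 39, 20, 23]. The pivot is placed at index 2. All elements to the left of the pivot are <= 7, and all elements to the right are > 7.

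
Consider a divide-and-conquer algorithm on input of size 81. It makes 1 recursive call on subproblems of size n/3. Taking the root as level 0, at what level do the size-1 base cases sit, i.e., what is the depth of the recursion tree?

For divide and conquer with division factor 3:

Problem sizes at each level:
Level 0: 81
Level 1: 27
Level 2: 9
Level 3: 3
Level 4: 1

The root is level 0 and the size-1 base case is level 4 (the tree spans levels 0 through 4, i.e. 5 levels counting the root), so the depth is the number of divisions: log_3(81) = 4

The recursion tree depth is log_3(81) = 4. At each level, the problem size is divided by 3, so it takes 4 divisions to reduce to a base case of size 1. The algorithm makes 1 recursive call at each level.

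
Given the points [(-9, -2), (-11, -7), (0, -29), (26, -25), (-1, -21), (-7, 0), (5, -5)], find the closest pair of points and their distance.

Computing all pairwise distances among 7 points:

d((-9, -2), (-11, -7)) = 5.3852
d((-9, -2), (0, -29)) = 28.4605
d((-9, -2), (26, -25)) = 41.8808
d((-9, -2), (-1, -21)) = 20.6155
d((-9, -2), (-7, 0)) = 2.8284 <-- minimum
d((-9, -2), (5, -5)) = 14.3178
d((-11, -7), (0, -29)) = 24.5967
d((-11, -7), (26, -25)) = 41.1461
d((-11, -7), (-1, -21)) = 17.2047
d((-11, -7), (-7, 0)) = 8.0623
d((-11, -7), (5, -5)) = 16.1245
d((0, -29), (26, -25)) = 26.3059
d((0, -29), (-1, -21)) = 8.0623
d((0, -29), (-7, 0)) = 29.8329
d((0, -29), (5, -5)) = 24.5153
d((26, -25), (-1, -21)) = 27.2947
d((26, -25), (-7, 0)) = 41.4005
d((26, -25), (5, -5)) = 29.0
d((-1, -21), (-7, 0)) = 21.8403
d((-1, -21), (5, -5)) = 17.088
d((-7, 0), (5, -5)) = 13.0

Closest pair: (-9, -2) and (-7, 0) with distance 2.8284

The closest pair is (-9, -2) and (-7, 0) with Euclidean distance 2.8284. For 7 points, brute-force pairwise comparison is shown above. For large n, the divide-and-conquer algorithm (sort by x, recurse on halves, check the dividing strip) achieves O(n log n).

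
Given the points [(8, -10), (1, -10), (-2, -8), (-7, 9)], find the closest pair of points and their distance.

Computing all pairwise distances among 4 points:

d((8, -10), (1, -10)) = 7.0
d((8, -10), (-2, -8)) = 10.198
d((8, -10), (-7, 9)) = 24.2074
d((1, -10), (-2, -8)) = 3.6056 <-- minimum
d((1, -10), (-7, 9)) = 20.6155
d((-2, -8), (-7, 9)) = 17.72

Closest pair: (1, -10) and (-2, -8) with distance 3.6056

The closest pair is (1, -10) and (-2, -8) with Euclidean distance 3.6056. For 4 points, brute-force pairwise comparison is shown above. For large n, the divide-and-conquer algorithm (sort by x, recurse on halves, check the dividing strip) achieves O(n log n).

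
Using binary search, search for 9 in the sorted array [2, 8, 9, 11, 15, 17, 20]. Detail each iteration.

Binary search for 9 in [2, 8, 9, 11, 15, 17, 20]:

lo=0, hi=6, mid=3, arr[mid]=11 -> 11 > 9, search left half
lo=0, hi=2, mid=1, arr[mid]=8 -> 8 < 9, search right half
lo=2, hi=2, mid=2, arr[mid]=9 -> Found target at index 2!

Binary search finds 9 at index 2 after 3 comparisons. The search repeatedly halves the search space by comparing with the middle element.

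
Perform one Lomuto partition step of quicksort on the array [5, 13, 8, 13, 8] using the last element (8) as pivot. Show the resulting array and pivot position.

Lomuto partition with pivot = 8:

Initial array: [5, 13, 8, 13, 8]

arr[0]=5 <= 8: swap with position 0, array becomes [5, 13, 8, 13, 8]
arr[1]=13 > 8: no swap
arr[2]=8 <= 8: swap with position 1, array becomes [5, 8, 13, 13, 8]
arr[3]=13 > 8: no swap

Place pivot at position 2: [5, 8, 8, 13, 13]
Pivot position: 2

After partitioning with pivot 8, the array becomes [5, 8, 8, 13, 13]. The pivot is placed at index 2. All elements to the left of the pivot are <= 8, and all elements to the right are > 8.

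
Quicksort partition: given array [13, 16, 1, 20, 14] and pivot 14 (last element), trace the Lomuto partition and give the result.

Lomuto partition with pivot = 14:

Initial array: [13, 16, 1, 20, 14]

arr[0]=13 <= 14: swap with position 0, array becomes [13, 16, 1, 20, 14]
arr[1]=16 > 14: no swap
arr[2]=1 <= 14: swap with position 1, array becomes [13, 1, 16, 20, 14]
arr[3]=20 > 14: no swap

Place pivot at position 2: [13, 1, 14, 20, 16]
Pivot position: 2

After partitioning with pivot 14, the array becomes [13, 1, 14, 20, 16]. The pivot is placed at index 2. All elements to the left of the pivot are <= 14, and all elements to the right are > 14.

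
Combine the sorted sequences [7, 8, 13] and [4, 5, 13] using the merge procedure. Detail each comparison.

Merging process:

Compare 7 vs 4: take 4 from right. Merged: [4]
Compare 7 vs 5: take 5 from right. Merged: [4, 5]
Compare 7 vs 13: take 7 from left. Merged: [4, 5, 7]
Compare 8 vs 13: take 8 from left. Merged: [4, 5, 7, 8]
Compare 13 vs 13: take 13 from left. Merged: [4, 5, 7, 8, 13]
Append remaining from right: [13]. Merged: [4, 5, 7, 8, 13, 13]

Final merged array: [4, 5, 7, 8, 13, 13]
Total comparisons: 5

The merged array is [4, 5, 7, 8, 13, 13], requiring 5 comparisons. The merge step runs in O(n) time where n is the total number of elements.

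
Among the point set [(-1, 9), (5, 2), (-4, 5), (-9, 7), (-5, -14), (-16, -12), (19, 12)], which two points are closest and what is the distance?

Computing all pairwise distances among 7 points:

d((-1, 9), (5, 2)) = 9.2195
d((-1, 9), (-4, 5)) = 5.0 <-- minimum
d((-1, 9), (-9, 7)) = 8.2462
d((-1, 9), (-5, -14)) = 23.3452
d((-1, 9), (-16, -12)) = 25.807
d((-1, 9), (19, 12)) = 20.2237
d((5, 2), (-4, 5)) = 9.4868
d((5, 2), (-9, 7)) = 14.8661
d((5, 2), (-5, -14)) = 18.868
d((5, 2), (-16, -12)) = 25.2389
d((5, 2), (19, 12)) = 17.2047
d((-4, 5), (-9, 7)) = 5.3852
d((-4, 5), (-5, -14)) = 19.0263
d((-4, 5), (-16, -12)) = 20.8087
d((-4, 5), (19, 12)) = 24.0416
d((-9, 7), (-5, -14)) = 21.3776
d((-9, 7), (-16, -12)) = 20.2485
d((-9, 7), (19, 12)) = 28.4429
d((-5, -14), (-16, -12)) = 11.1803
d((-5, -14), (19, 12)) = 35.3836
d((-16, -12), (19, 12)) = 42.4382

Closest pair: (-1, 9) and (-4, 5) with distance 5.0

The closest pair is (-1, 9) and (-4, 5) with Euclidean distance 5.0. For 7 points, brute-force pairwise comparison is shown above. For large n, the divide-and-conquer algorithm (sort by x, recurse on halves, check the dividing strip) achieves O(n log n).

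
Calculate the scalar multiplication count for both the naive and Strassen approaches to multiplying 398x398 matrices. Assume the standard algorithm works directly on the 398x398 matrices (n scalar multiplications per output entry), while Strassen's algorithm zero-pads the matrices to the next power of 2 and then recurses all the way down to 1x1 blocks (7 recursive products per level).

Matrix multiplication for 398x398 matrices:

Strassen's algorithm requires power-of-2 dimensions. Pad 398x398 to 512x512 (next power of 2).

Standard algorithm: 398^3 = 63044792 multiplications
Strassen's algorithm: 7^(log2(512)) = 7^9 = 40353607 multiplications
Savings: 63044792 - 40353607 = 22691185 multiplications

Standard: 63044792 multiplications (398^3). Strassen: 40353607 multiplications (7^9, after padding to 512x512). Strassen reduces 8 recursive multiplications to 7 at each level.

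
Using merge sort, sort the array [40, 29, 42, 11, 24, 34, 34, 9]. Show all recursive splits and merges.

Merge sort trace:

Split: [40, 29, 42, 11, 24, 34, 34, 9] -> [40, 29, 42, 11] and [24, 34, 34, 9]
  Split: [40, 29, 42, 11] -> [40, 29] and [42, 11]
    Split: [40, 29] -> [40] and [29]
    Merge: [40] + [29] -> [29, 40]
    Split: [42, 11] -> [42] and [11]
    Merge: [42] + [11] -> [11, 42]
  Merge: [29, 40] + [11, 42] -> [11, 29, 40, 42]
  Split: [24, 34, 34, 9] -> [24, 34] and [34, 9]
    Split: [24, 34] -> [24] and [34]
    Merge: [24] + [34] -> [24, 34]
    Split: [34, 9] -> [34] and [9]
    Merge: [34] + [9] -> [9, 34]
  Merge: [24, 34] + [9, 34] -> [9, 24, 34, 34]
Merge: [11, 29, 40, 42] + [9, 24, 34, 34] -> [9, 11, 24, 29, 34, 34, 40, 42]

Final sorted array: [9, 11, 24, 29, 34, 34, 40, 42]

The merge sort proceeds by recursively splitting the array and merging sorted halves.
After all merges, the sorted array is [9, 11, 24, 29, 34, 34, 40, 42].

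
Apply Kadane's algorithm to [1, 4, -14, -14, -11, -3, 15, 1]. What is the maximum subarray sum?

Using Kadane's algorithm on [1, 4, -14, -14, -11, -3, 15, 1]:

Scanning through the array:
Position 1 (value 4): max_ending_here = 5, max_so_far = 5
Position 2 (value -14): max_ending_here = -9, max_so_far = 5
Position 3 (value -14): max_ending_here = -14, max_so_far = 5
Position 4 (value -11): max_ending_here = -11, max_so_far = 5
Position 5 (value -3): max_ending_here = -3, max_so_far = 5
Position 6 (value 15): max_ending_here = 15, max_so_far = 15
Position 7 (value 1): max_ending_here = 16, max_so_far = 16

Maximum subarray: [15, 1]
Maximum sum: 16

The maximum subarray is [15, 1] with sum 16. This subarray runs from index 6 to index 7.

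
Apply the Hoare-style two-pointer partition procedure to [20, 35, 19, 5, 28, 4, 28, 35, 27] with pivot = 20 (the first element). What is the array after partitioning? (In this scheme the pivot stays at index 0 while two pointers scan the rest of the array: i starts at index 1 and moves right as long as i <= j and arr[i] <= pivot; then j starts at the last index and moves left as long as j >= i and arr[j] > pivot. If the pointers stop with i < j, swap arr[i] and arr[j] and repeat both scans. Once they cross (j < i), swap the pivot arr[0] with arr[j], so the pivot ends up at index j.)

Hoare-style two-pointer partition with pivot = 20:

Initial array: [20, 35, 19, 5, 28, 4, 28, 35, 27]

Pointers start at i = 1, j = 8.
i stops at index 1 (arr[1]=35 > 20), j stops at index 5 (arr[5]=4 <= 20): swap arr[1] and arr[5], array becomes [20, 4, 19, 5, 28, 35, 28, 35, 27]
i ends at 4, j ends at 3: the pointers have crossed (j < i), so scanning stops.

Swap pivot arr[0] with arr[3] to place pivot at position 3: [5, 4, 19, 20, 28, 35, 28, 35, 27]
Pivot position: 3

After partitioning with pivot 20, the array becomes [5, 4, 19, 20, 28, 35, 28, 35, 27]. The pivot is placed at index 3. All elements to the left of the pivot are <= 20, and all elements to the right are > 20.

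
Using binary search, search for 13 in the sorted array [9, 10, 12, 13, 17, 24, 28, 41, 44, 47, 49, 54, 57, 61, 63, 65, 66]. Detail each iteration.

Binary search for 13 in [9, 10, 12, 13, 17, 24, 28, 41, 44, 47, 49, 54, 57, 61, 63, 65, 66]:

lo=0, hi=16, mid=8, arr[mid]=44 -> 44 > 13, search left half
lo=0, hi=7, mid=3, arr[mid]=13 -> Found target at index 3!

Binary search finds 13 at index 3 after 2 comparisons. The search repeatedly halves the search space by comparing with the middle element.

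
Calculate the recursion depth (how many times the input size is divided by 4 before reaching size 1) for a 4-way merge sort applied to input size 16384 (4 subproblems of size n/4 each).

For divide and conquer with division factor 4:

Problem sizes at each level:
Level 0: 16384
Level 1: 4096
Level 2: 1024
Level 3: 256
Level 4: 64
Level 5: 16
Level 6: 4
Level 7: 1

The root is level 0 and the size-1 base case is level 7 (the tree spans levels 0 through 7, i.e. 8 levels counting the root), so the depth is the number of divisions: log_4(16384) = 7

The recursion tree depth is log_4(16384) = 7. At each level, the problem size is divided by 4, so it takes 7 divisions to reduce to a base case of size 1. The algorithm makes 4 recursive calls at each level.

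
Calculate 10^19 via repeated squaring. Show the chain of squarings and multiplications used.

Computing 10^19 by squaring (build up from 10^1; each line after the first costs one multiplication):

10^1 = 10
10^2 = (10^1)^2 = 10^2 = 100
10^4 = (10^2)^2 = 100^2 = 10000
10^8 = (10^4)^2 = 10000^2 = 100000000
10^9 = 10 * 10^8 = 10 * 100000000 = 1000000000
10^18 = (10^9)^2 = 1000000000^2 = 1000000000000000000
10^19 = 10 * 10^18 = 10 * 1000000000000000000 = 10000000000000000000

Result: 10000000000000000000
Multiplications needed: 6 (6 lines after 10^1)

10^19 = 10000000000000000000. Using exponentiation by squaring, this requires 6 multiplications. The key idea: if the exponent is even, square the half-power; if odd, multiply by the base once.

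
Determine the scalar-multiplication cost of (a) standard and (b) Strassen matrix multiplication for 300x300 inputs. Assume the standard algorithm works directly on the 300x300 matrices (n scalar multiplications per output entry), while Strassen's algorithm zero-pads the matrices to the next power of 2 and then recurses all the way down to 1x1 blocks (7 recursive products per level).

Matrix multiplication for 300x300 matrices:

Strassen's algorithm requires power-of-2 dimensions. Pad 300x300 to 512x512 (next power of 2).

Standard algorithm: 300^3 = 27000000 multiplications
Strassen's algorithm: 7^(log2(512)) = 7^9 = 40353607 multiplications
Difference: 27000000 - 40353607 = -13353607 (Strassen uses MORE here due to padding overhead — for small or just-over-power-of-2 n, padding can outweigh the per-level savings)

Standard: 27000000 multiplications (300^3). Strassen: 40353607 multiplications (7^9, after padding to 512x512). Strassen reduces 8 recursive multiplications to 7 at each level.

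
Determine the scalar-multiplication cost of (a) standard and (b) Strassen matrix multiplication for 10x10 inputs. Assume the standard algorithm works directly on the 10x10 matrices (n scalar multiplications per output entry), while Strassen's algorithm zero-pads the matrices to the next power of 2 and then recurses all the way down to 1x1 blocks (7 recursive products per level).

Matrix multiplication for 10x10 matrices:

Strassen's algorithm requires power-of-2 dimensions. Pad 10x10 to 16x16 (next power of 2).

Standard algorithm: 10^3 = 1000 multiplications
Strassen's algorithm: 7^(log2(16)) = 7^4 = 2401 multiplications
Difference: 1000 - 2401 = -1401 (Strassen uses MORE here due to padding overhead — for small or just-over-power-of-2 n, padding can outweigh the per-level savings)

Standard: 1000 multiplications (10^3). Strassen: 2401 multiplications (7^4, after padding to 16x16). Strassen reduces 8 recursive multiplications to 7 at each level.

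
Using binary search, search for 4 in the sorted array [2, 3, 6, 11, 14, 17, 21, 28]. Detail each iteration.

Binary search for 4 in [2, 3, 6, 11, 14, 17, 21, 28]:

lo=0, hi=7, mid=3, arr[mid]=11 -> 11 > 4, search left half
lo=0, hi=2, mid=1, arr[mid]=3 -> 3 < 4, search right half
lo=2, hi=2, mid=2, arr[mid]=6 -> 6 > 4, search left half
lo=2 > hi=1, target 4 not found

Binary search determines that 4 is not in the array after 3 comparisons. The search space was exhausted without finding the target.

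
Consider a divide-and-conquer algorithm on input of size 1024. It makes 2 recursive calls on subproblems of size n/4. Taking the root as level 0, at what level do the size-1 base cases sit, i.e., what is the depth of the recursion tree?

For divide and conquer with division factor 4:

Problem sizes at each level:
Level 0: 1024
Level 1: 256
Level 2: 64
Level 3: 16
Level 4: 4
Level 5: 1

The root is level 0 and the size-1 base case is level 5 (the tree spans levels 0 through 5, i.e. 6 levels counting the root), so the depth is the number of divisions: log_4(1024) = 5

The recursion tree depth is log_4(1024) = 5. At each level, the problem size is divided by 4, so it takes 5 divisions to reduce to a base case of size 1. The algorithm makes 2 recursive calls at each level.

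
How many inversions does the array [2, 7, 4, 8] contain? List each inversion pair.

Finding inversions in [2, 7, 4, 8]:

(1, 2): arr[1]=7 > arr[2]=4

Total inversions: 1

The array has 1 inversion(s): (1,2). Each pair (i,j) satisfies i < j and arr[i] > arr[j].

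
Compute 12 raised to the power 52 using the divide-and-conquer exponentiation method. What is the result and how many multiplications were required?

Computing 12^52 by squaring (build up from 12^1; each line after the first costs one multiplication):

12^1 = 12
12^2 = (12^1)^2 = 12^2 = 144
12^3 = 12 * 12^2 = 12 * 144 = 1728
12^6 = (12^3)^2 = 1728^2 = 2985984
12^12 = (12^6)^2 = 2985984^2 = 8916100448256
12^13 = 12 * 12^12 = 12 * 8916100448256 = 106993205379072
12^26 = (12^13)^2 = 106993205379072^2 = 11447545997288281555215581184
12^52 = (12^26)^2 = 11447545997288281555215581184^2 = 131046309360030956735917227964932955078950997486894841856

Result: 131046309360030956735917227964932955078950997486894841856
Multiplications needed: 7 (7 lines after 12^1)

12^52 = 131046309360030956735917227964932955078950997486894841856. Using exponentiation by squaring, this requires 7 multiplications. The key idea: if the exponent is even, square the half-power; if odd, multiply by the base once.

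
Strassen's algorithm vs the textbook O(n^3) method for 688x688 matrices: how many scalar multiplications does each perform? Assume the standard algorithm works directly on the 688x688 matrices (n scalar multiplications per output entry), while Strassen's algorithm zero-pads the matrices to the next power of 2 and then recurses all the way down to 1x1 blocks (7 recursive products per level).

Matrix multiplication for 688x688 matrices:

Strassen's algorithm requires power-of-2 dimensions. Pad 688x688 to 1024x1024 (next power of 2).

Standard algorithm: 688^3 = 325660672 multiplications
Strassen's algorithm: 7^(log2(1024)) = 7^10 = 282475249 multiplications
Savings: 325660672 - 282475249 = 43185423 multiplications

Standard: 325660672 multiplications (688^3). Strassen: 282475249 multiplications (7^10, after padding to 1024x1024). Strassen reduces 8 recursive multiplications to 7 at each level.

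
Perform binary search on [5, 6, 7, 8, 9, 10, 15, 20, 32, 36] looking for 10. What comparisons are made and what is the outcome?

Binary search for 10 in [5, 6, 7, 8, 9, 10, 15, 20, 32, 36]:

lo=0, hi=9, mid=4, arr[mid]=9 -> 9 < 10, search right half
lo=5, hi=9, mid=7, arr[mid]=20 -> 20 > 10, search left half
lo=5, hi=6, mid=5, arr[mid]=10 -> Found target at index 5!

Binary search finds 10 at index 5 after 3 comparisons. The search repeatedly halves the search space by comparing with the middle element.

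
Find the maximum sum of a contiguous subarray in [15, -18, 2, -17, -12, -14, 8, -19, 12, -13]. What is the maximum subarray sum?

Using Kadane's algorithm on [15, -18, 2, -17, -12, -14, 8, -19, 12, -13]:

Scanning through the array:
Position 1 (value -18): max_ending_here = -3, max_so_far = 15
Position 2 (value 2): max_ending_here = 2, max_so_far = 15
Position 3 (value -17): max_ending_here = -15, max_so_far = 15
Position 4 (value -12): max_ending_here = -12, max_so_far = 15
Position 5 (value -14): max_ending_here = -14, max_so_far = 15
Position 6 (value 8): max_ending_here = 8, max_so_far = 15
Position 7 (value -19): max_ending_here = -11, max_so_far = 15
Position 8 (value 12): max_ending_here = 12, max_so_far = 15
Position 9 (value -13): max_ending_here = -1, max_so_far = 15

Maximum subarray: [15]
Maximum sum: 15

The maximum subarray is [15] with sum 15. This subarray runs from index 0 to index 0.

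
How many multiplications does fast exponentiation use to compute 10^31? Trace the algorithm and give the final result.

Computing 10^31 by squaring (build up from 10^1; each line after the first costs one multiplication):

10^1 = 10
10^2 = (10^1)^2 = 10^2 = 100
10^3 = 10 * 10^2 = 10 * 100 = 1000
10^6 = (10^3)^2 = 1000^2 = 1000000
10^7 = 10 * 10^6 = 10 * 1000000 = 10000000
10^14 = (10^7)^2 = 10000000^2 = 100000000000000
10^15 = 10 * 10^14 = 10 * 100000000000000 = 1000000000000000
10^30 = (10^15)^2 = 1000000000000000^2 = 1000000000000000000000000000000
10^31 = 10 * 10^30 = 10 * 1000000000000000000000000000000 = 10000000000000000000000000000000

Result: 10000000000000000000000000000000
Multiplications needed: 8 (8 lines after 10^1)

10^31 = 10000000000000000000000000000000. Using exponentiation by squaring, this requires 8 multiplications. The key idea: if the exponent is even, square the half-power; if odd, multiply by the base once.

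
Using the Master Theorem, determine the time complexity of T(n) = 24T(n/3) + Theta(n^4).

Master Theorem for T(n) = 24T(n/3) + O(n^4):

a = 24, b = 3, c = 4
log_b(a) = log_3(24) = 2.8928

Case 3: c = 4 > log_3(24) = 2.8928
T(n) = O(n^4) = O(n^4)

For T(n) = 24T(n/3) + O(n^4): log_3(24) = 2.8928. This is Case 3 of the Master Theorem (c > log_b(a), work dominated by root), giving O(n^4).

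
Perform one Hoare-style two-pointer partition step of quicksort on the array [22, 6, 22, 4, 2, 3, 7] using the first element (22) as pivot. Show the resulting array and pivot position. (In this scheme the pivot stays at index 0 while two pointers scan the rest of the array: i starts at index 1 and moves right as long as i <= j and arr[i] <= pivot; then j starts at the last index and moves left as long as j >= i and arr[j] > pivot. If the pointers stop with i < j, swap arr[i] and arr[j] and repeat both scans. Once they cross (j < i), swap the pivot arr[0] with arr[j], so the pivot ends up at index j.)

Hoare-style two-pointer partition with pivot = 22:

Initial array: [22, 6, 22, 4, 2, 3, 7]

Pointers start at i = 1, j = 6.
i ends at 7, j ends at 6: the pointers have crossed (j < i), so scanning stops.

Swap pivot arr[0] with arr[6] to place pivot at position 6: [7, 6, 22, 4, 2, 3, 22]
Pivot position: 6

After partitioning with pivot 22, the array becomes [7, 6, 22, 4, 2, 3, 22]. The pivot is placed at index 6. All elements to the left of the pivot are <= 22, and all elements to the right are > 22.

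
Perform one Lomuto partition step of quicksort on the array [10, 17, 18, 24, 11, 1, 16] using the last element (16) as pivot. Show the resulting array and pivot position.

Lomuto partition with pivot = 16:

Initial array: [10, 17, 18, 24, 11, 1, 16]

arr[0]=10 <= 16: swap with position 0, array becomes [10, 17, 18, 24, 11, 1, 16]
arr[1]=17 > 16: no swap
arr[2]=18 > 16: no swap
arr[3]=24 > 16: no swap
arr[4]=11 <= 16: swap with position 1, array becomes [10, 11, 18, 24, 17, 1, 16]
arr[5]=1 <= 16: swap with position 2, array becomes [10, 11, 1, 24, 17, 18, 16]

Place pivot at position 3: [10, 11, 1, 16, 17, 18, 24]
Pivot position: 3

After partitioning with pivot 16, the array becomes [10, 11, 1, 16, 17, 18, 24]. The pivot is placed at index 3. All elements to the left of the pivot are <= 16, and all elements to the right are > 16.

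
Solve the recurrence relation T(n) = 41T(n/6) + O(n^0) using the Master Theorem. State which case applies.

Master Theorem for T(n) = 41T(n/6) + O(n^0):

a = 41, b = 6, c = 0
log_b(a) = log_6(41) = 2.0726

Case 1: c = 0 < log_6(41) = 2.0726
T(n) = O(n^(log_6 41))

For T(n) = 41T(n/6) + O(n^0): log_6(41) = 2.0726. This is Case 1 of the Master Theorem (c < log_b(a), work dominated by leaves), giving O(n^(log_6 41)).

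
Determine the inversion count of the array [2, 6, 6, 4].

Finding inversions in [2, 6, 6, 4]:

(1, 3): arr[1]=6 > arr[3]=4
(2, 3): arr[2]=6 > arr[3]=4

Total inversions: 2

The array has 2 inversion(s): (1,3), (2,3). Each pair (i,j) satisfies i < j and arr[i] > arr[j].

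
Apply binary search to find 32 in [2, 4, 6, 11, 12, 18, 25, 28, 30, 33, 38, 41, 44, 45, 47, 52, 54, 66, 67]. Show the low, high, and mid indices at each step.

Binary search for 32 in [2, 4, 6, 11, 12, 18, 25, 28, 30, 33, 38, 41, 44, 45, 47, 52, 54, 66, 67]:

lo=0, hi=18, mid=9, arr[mid]=33 -> 33 > 32, search left half
lo=0, hi=8, mid=4, arr[mid]=12 -> 12 < 32, search right half
lo=5, hi=8, mid=6, arr[mid]=25 -> 25 < 32, search right half
lo=7, hi=8, mid=7, arr[mid]=28 -> 28 < 32, search right half
lo=8, hi=8, mid=8, arr[mid]=30 -> 30 < 32, search right half
lo=9 > hi=8, target 32 not found

Binary search determines that 32 is not in the array after 5 comparisons. The search space was exhausted without finding the target.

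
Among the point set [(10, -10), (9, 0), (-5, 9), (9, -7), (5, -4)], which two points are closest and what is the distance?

Computing all pairwise distances among 5 points:

d((10, -10), (9, 0)) = 10.0499
d((10, -10), (-5, 9)) = 24.2074
d((10, -10), (9, -7)) = 3.1623 <-- minimum
d((10, -10), (5, -4)) = 7.8102
d((9, 0), (-5, 9)) = 16.6433
d((9, 0), (9, -7)) = 7.0
d((9, 0), (5, -4)) = 5.6569
d((-5, 9), (9, -7)) = 21.2603
d((-5, 9), (5, -4)) = 16.4012
d((9, -7), (5, -4)) = 5.0

Closest pair: (10, -10) and (9, -7) with distance 3.1623

The closest pair is (10, -10) and (9, -7) with Euclidean distance 3.1623. For 5 points, brute-force pairwise comparison is shown above. For large n, the divide-and-conquer algorithm (sort by x, recurse on halves, check the dividing strip) achieves O(n log n).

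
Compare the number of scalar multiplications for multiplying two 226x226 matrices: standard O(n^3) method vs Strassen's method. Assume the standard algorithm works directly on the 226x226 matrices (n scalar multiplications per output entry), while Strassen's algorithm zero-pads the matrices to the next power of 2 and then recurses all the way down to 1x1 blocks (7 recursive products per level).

Matrix multiplication for 226x226 matrices:

Strassen's algorithm requires power-of-2 dimensions. Pad 226x226 to 256x256 (next power of 2).

Standard algorithm: 226^3 = 11543176 multiplications
Strassen's algorithm: 7^(log2(256)) = 7^8 = 5764801 multiplications
Savings: 11543176 - 5764801 = 5778375 multiplications

Standard: 11543176 multiplications (226^3). Strassen: 5764801 multiplications (7^8, after padding to 256x256). Strassen reduces 8 recursive multiplications to 7 at each level.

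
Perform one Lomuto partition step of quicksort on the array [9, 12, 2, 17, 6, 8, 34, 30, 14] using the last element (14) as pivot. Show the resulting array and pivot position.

Lomuto partition with pivot = 14:

Initial array: [9, 12, 2, 17, 6, 8, 34, 30, 14]

arr[0]=9 <= 14: swap with position 0, array becomes [9, 12, 2, 17, 6, 8, 34, 30, 14]
arr[1]=12 <= 14: swap with position 1, array becomes [9, 12, 2, 17, 6, 8, 34, 30, 14]
arr[2]=2 <= 14: swap with position 2, array becomes [9, 12, 2, 17, 6, 8, 34, 30, 14]
arr[3]=17 > 14: no swap
arr[4]=6 <= 14: swap with position 3, array becomes [9, 12, 2, 6, 17, 8, 34, 30, 14]
arr[5]=8 <= 14: swap with position 4, array becomes [9, 12, 2, 6, 8, 17, 34, 30, 14]
arr[6]=34 > 14: no swap
arr[7]=30 > 14: no swap

Place pivot at position 5: [9, 12, 2, 6, 8, 14, 34, 30, 17]
Pivot position: 5

After partitioning with pivot 14, the array becomes [9, 12, 2, 6, 8, 14, 34, 30, 17]. The pivot is placed at index 5. All elements to the left of the pivot are <= 14, and all elements to the right are > 14.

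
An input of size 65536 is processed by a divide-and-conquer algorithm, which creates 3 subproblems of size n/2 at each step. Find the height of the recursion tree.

For divide and conquer with division factor 2:

Problem sizes at each level:
Level 0: 65536
Level 1: 32768
Level 2: 16384
Level 3: 8192
Level 4: 4096
Level 5: 2048
Level 6: 1024
Level 7: 512
Level 8: 256
Level 9: 128
Level 10: 64
Level 11: 32
Level 12: 16
Level 13: 8
Level 14: 4
Level 15: 2
Level 16: 1

The root is level 0 and the size-1 base case is level 16 (the tree spans levels 0 through 16, i.e. 17 levels counting the root), so the depth is the number of divisions: log_2(65536) = 16

The recursion tree depth is log_2(65536) = 16. At each level, the problem size is divided by 2, so it takes 16 divisions to reduce to a base case of size 1. The algorithm makes 3 recursive calls at each level.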